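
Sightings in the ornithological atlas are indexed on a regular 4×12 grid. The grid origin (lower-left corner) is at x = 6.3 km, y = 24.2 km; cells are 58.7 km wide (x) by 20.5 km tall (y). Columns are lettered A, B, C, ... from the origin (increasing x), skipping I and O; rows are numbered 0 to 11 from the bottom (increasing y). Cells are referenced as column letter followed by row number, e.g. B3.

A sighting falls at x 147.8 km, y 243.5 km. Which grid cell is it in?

C10

Column index: ⌊(147.8 − 6.3) / 58.7⌋ = ⌊2.411⌋ = 2 → column C
Row offset from origin: ⌊(243.5 − 24.2) / 20.5⌋ = ⌊10.698⌋ = 10 → row 10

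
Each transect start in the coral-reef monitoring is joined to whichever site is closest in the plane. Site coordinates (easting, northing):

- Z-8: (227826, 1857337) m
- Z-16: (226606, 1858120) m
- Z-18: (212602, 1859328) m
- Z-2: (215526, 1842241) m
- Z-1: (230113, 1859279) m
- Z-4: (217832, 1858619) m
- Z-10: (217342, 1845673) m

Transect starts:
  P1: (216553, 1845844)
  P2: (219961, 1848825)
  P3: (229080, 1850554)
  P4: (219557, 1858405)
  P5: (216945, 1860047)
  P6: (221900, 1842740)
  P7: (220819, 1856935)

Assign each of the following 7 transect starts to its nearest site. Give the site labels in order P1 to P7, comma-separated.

Z-10, Z-10, Z-8, Z-4, Z-4, Z-10, Z-4

P1 → Z-10 (d²=651762.00)
P2 → Z-10 (d²=16794265.00)
P3 → Z-8 (d²=47581605.00)
P4 → Z-4 (d²=3021421.00)
P5 → Z-4 (d²=2825953.00)
P6 → Z-10 (d²=29377853.00)
P7 → Z-4 (d²=11758025.00)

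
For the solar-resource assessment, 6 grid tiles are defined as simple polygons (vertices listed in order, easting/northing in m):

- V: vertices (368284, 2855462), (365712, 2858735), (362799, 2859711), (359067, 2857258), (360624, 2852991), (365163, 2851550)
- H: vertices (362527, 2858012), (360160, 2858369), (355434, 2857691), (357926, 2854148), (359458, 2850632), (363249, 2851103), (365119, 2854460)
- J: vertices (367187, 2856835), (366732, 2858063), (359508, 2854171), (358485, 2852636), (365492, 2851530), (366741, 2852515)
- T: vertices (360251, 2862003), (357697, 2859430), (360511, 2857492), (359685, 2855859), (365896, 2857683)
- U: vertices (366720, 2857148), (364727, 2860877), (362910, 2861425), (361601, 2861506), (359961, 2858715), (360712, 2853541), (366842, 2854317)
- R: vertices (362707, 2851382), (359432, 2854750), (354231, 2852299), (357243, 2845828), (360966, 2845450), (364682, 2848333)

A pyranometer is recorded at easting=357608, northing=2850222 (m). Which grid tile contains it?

Cast a ray rightward from (357608, 2850222). For each polygon, the edges (by vertex number in listed order) whose endpoints lie on opposite sides of northing = 2850222, where each meets that height, and whether that is right or left of the point:
V: no edge straddles that height → 0 crossings.
H: no edge straddles that height → 0 crossings.
J: no edge straddles that height → 0 crossings.
T: no edge straddles that height → 0 crossings.
U: no edge straddles that height → 0 crossings.
R: 3–4 at easting≈355197.8 (left), 6–1 at easting≈363458.4 (right) → 1 crossing.
Only R has an odd count, so the point is inside R.

R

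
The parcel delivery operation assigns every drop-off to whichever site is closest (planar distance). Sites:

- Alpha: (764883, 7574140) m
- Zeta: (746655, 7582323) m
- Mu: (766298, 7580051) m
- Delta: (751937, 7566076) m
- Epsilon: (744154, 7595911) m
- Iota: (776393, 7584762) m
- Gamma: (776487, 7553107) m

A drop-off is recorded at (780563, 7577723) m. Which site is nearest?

Iota

Squared distances to each site:
Alpha: 258700289.000; Zeta: 1170912464.000; Mu: 208909809.000; Delta: 955100485.000; Epsilon: 1656418625.000; Iota: 66936421.000; Gamma: 622561232.000.
Minimum at Iota.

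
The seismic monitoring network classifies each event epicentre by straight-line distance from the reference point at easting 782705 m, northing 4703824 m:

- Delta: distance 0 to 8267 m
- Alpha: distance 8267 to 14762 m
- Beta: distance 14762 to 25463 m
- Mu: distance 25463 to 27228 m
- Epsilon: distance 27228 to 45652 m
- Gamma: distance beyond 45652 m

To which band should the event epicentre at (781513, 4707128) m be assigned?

Delta

Distance = √((781513−782705)² + (4707128−4703824)²) = √(1420864.000 + 10916416.000) = 3512.446 m.
0 ≤ 3512.446 < 8267 → Delta.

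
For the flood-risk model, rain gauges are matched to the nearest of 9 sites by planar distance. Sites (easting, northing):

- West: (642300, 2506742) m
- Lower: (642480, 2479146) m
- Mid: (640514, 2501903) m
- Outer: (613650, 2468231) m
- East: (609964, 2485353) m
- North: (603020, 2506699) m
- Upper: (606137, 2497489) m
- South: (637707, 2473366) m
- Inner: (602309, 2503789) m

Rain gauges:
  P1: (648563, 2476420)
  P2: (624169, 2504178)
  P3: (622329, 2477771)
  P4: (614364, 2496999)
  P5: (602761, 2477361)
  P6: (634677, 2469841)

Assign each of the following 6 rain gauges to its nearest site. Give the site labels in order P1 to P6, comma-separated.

Lower, Mid, Outer, Upper, East, South

P1 → Lower (d²=44433965.00)
P2 → Mid (d²=272334650.00)
P3 → Outer (d²=166336641.00)
P4 → Upper (d²=67923629.00)
P5 → East (d²=115755273.00)
P6 → South (d²=21606525.00)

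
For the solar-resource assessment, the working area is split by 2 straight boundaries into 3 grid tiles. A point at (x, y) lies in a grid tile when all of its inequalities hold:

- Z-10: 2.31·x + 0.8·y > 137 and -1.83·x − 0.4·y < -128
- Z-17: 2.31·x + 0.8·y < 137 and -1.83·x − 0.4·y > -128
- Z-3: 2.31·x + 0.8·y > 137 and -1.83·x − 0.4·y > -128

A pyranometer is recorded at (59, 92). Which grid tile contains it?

2.31·59 + 0.8·92 = 209.890, which is > 137
-1.83·59 − 0.4·92 = -144.770, which is < -128
This sign pattern matches Z-10.

Z-10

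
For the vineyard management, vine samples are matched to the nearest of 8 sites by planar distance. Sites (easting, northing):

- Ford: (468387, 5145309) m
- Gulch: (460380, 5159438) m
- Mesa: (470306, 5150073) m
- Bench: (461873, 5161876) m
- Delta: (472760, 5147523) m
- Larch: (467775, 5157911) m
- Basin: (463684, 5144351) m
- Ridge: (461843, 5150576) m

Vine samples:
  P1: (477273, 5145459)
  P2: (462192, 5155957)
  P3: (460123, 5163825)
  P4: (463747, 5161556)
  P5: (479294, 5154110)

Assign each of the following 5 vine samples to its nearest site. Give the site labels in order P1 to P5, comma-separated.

Delta, Gulch, Bench, Bench, Delta

P1 → Delta (d²=24627265.00)
P2 → Gulch (d²=15400705.00)
P3 → Bench (d²=6861101.00)
P4 → Bench (d²=3614276.00)
P5 → Delta (d²=86081725.00)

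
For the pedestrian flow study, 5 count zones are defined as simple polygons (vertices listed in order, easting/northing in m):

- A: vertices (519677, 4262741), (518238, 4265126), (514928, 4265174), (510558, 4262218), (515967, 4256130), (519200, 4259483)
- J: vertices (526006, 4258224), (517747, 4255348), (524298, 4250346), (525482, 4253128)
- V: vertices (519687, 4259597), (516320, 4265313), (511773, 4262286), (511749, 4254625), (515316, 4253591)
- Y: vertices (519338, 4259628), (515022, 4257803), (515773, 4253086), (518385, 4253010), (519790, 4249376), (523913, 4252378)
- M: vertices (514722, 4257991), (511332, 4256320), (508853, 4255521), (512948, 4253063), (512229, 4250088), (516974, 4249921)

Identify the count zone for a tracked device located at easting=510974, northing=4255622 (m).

Cast a ray rightward from (510974, 4255622). For each polygon, the edges (by vertex number in listed order) whose endpoints lie on opposite sides of northing = 4255622, where each meets that height, and whether that is right or left of the point:
A: no edge straddles that height → 0 crossings.
J: 1–2 at easting≈518533.8 (right), 4–1 at easting≈525738.4 (right) → 2 crossings.
V: 3–4 at easting≈511752.1 (right), 5–1 at easting≈516794.1 (right) → 2 crossings.
Y: 2–3 at easting≈515369.2 (right), 6–1 at easting≈521865.9 (right) → 2 crossings.
M: 2–3 at easting≈509166.4 (left), 6–1 at easting≈515383.1 (right) → 1 crossing.
Only M has an odd count, so the point is inside M.

M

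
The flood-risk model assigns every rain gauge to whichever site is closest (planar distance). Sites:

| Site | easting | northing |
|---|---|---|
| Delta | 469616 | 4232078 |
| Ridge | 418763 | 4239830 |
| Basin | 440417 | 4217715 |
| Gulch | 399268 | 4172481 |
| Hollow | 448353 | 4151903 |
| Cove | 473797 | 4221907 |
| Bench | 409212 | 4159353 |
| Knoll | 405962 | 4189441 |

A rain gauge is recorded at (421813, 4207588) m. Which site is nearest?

Squared distances to each site:
Delta: 2884886909.000; Ridge: 1048849064.000; Basin: 448664945.000; Gulch: 1740778474.000; Hollow: 3805190825.000; Cove: 2907370017.000; Bench: 2485400426.000; Knoll: 580567810.000.
Minimum at Basin.

Basin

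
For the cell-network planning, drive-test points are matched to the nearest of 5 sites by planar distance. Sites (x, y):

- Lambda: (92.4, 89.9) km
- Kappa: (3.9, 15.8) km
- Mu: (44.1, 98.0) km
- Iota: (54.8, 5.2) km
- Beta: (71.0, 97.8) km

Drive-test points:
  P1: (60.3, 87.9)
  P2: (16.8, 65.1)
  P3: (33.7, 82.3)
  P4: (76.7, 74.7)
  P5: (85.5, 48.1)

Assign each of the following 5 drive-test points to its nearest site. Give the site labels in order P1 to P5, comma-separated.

Beta, Mu, Mu, Lambda, Lambda

P1 → Beta (d²=212.50)
P2 → Mu (d²=1827.70)
P3 → Mu (d²=354.65)
P4 → Lambda (d²=477.53)
P5 → Lambda (d²=1794.85)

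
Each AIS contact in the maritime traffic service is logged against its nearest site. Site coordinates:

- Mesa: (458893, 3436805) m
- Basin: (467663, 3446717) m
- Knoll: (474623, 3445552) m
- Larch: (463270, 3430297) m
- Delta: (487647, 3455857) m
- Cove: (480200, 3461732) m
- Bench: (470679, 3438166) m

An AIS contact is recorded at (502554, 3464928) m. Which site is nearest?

Squared distances to each site:
Mesa: 2697186050.000; Basin: 1549022402.000; Knoll: 1155570137.000; Larch: 2742538817.000; Delta: 304501690.000; Cove: 509915732.000; Bench: 1732220269.000.
Minimum at Delta.

Delta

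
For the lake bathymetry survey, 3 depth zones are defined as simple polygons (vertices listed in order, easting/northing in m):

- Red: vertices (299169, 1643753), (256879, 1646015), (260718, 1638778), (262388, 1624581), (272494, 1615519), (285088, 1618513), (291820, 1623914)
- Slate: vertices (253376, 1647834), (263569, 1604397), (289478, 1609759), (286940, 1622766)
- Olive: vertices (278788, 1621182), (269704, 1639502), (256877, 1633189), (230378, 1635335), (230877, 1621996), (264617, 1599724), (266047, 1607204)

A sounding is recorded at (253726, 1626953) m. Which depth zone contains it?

Olive

Cast a ray rightward from (253726, 1626953). For each polygon, the edges (by vertex number in listed order) whose endpoints lie on opposite sides of northing = 1626953, where each meets that height, and whether that is right or left of the point:
Red: 3–4 at easting≈262109.0 (right), 7–1 at easting≈292945.7 (right) → 2 crossings.
Slate: 1–2 at easting≈258276.0 (right), 4–1 at easting≈281333.9 (right) → 2 crossings.
Olive: 1–2 at easting≈275926.4 (right), 4–5 at easting≈230691.6 (left) → 1 crossing.
Only Olive has an odd count, so the point is inside Olive.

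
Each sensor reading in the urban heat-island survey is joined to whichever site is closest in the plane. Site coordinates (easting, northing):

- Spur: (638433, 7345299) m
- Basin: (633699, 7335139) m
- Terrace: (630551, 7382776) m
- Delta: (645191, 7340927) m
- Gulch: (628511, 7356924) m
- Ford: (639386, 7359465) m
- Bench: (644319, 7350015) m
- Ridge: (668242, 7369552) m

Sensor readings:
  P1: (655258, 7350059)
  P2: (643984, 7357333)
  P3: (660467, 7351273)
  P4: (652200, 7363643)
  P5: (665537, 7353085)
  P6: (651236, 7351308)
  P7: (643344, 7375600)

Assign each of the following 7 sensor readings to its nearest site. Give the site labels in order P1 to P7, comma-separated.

P1 → Bench (d²=119663657.00)
P2 → Ford (d²=25687028.00)
P3 → Bench (d²=262340468.00)
P4 → Ford (d²=181654280.00)
P5 → Ridge (d²=278479114.00)
P6 → Bench (d²=49516738.00)
P7 → Terrace (d²=215155825.00)

Bench, Ford, Bench, Ford, Ridge, Bench, Terrace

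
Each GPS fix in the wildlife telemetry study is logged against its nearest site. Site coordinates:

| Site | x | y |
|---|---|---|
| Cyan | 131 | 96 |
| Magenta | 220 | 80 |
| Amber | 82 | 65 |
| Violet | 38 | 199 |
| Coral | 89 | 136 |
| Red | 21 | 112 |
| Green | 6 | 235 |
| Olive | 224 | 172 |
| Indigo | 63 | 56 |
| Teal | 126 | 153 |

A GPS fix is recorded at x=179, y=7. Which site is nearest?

Magenta

Squared distances to each site:
Cyan: 10225.000; Magenta: 7010.000; Amber: 12773.000; Violet: 56745.000; Coral: 24741.000; Red: 35989.000; Green: 81913.000; Olive: 29250.000; Indigo: 15857.000; Teal: 24125.000.
Minimum at Magenta.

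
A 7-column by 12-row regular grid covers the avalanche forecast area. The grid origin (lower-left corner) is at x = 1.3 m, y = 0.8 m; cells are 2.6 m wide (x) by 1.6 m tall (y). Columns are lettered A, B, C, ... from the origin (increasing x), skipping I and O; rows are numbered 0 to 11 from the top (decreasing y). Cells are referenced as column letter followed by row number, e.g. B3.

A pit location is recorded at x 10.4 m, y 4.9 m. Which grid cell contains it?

Column index: ⌊(10.4 − 1.3) / 2.6⌋ = ⌊3.500⌋ = 3 → column D
Row offset from origin: ⌊(4.9 − 0.8) / 1.6⌋ = ⌊2.562⌋ = 2 → row 9 (counted from top)

D9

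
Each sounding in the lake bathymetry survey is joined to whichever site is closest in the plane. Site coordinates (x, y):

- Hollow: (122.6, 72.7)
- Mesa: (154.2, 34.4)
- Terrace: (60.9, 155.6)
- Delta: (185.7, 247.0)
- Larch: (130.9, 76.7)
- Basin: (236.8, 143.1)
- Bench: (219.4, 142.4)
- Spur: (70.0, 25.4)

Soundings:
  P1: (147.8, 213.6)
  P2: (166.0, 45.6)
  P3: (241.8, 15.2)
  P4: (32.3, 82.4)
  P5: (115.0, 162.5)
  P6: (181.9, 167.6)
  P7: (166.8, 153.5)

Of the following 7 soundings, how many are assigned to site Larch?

P1 → Delta
P2 → Mesa
P3 → Mesa
P4 → Spur
P5 → Terrace
P6 → Bench
P7 → Bench
0 of the 7 go to Larch.

0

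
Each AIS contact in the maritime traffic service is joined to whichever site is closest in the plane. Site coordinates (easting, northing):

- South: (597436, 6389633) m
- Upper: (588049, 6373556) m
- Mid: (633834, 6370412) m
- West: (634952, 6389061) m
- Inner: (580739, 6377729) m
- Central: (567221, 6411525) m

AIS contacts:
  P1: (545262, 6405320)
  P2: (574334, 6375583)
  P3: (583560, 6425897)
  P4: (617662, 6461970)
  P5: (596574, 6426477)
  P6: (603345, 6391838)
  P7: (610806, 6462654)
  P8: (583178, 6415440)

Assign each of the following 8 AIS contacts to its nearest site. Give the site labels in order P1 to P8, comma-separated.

Central, Inner, Central, Central, Central, South, Central, Central

P1 → Central (d²=520699706.00)
P2 → Inner (d²=45629341.00)
P3 → Central (d²=473517305.00)
P4 → Central (d²=5088992506.00)
P5 → Central (d²=1085160913.00)
P6 → South (d²=39778306.00)
P7 → Central (d²=4513826866.00)
P8 → Central (d²=269953074.00)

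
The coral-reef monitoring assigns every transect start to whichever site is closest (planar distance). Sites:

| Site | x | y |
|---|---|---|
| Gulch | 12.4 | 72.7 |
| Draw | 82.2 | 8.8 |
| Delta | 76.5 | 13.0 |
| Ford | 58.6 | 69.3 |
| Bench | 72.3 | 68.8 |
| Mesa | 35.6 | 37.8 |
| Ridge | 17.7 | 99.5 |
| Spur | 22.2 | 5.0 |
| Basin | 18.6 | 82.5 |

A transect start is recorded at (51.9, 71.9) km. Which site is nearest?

Ford

Squared distances to each site:
Gulch: 1560.890; Draw: 4899.700; Delta: 4074.370; Ford: 51.650; Bench: 425.770; Mesa: 1428.500; Ridge: 1931.400; Spur: 5357.700; Basin: 1221.250.
Minimum at Ford.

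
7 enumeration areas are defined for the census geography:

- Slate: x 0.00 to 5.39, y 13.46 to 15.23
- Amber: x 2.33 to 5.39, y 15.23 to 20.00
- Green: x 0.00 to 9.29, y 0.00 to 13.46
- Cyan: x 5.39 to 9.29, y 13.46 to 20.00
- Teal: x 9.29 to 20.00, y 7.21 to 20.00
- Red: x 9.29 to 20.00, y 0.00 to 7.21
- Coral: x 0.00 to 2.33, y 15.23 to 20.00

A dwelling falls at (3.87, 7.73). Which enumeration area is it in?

The point has x = 3.87 and y = 7.73.
Only Green satisfies 0.00 ≤ x ≤ 9.29 and 0.00 ≤ y ≤ 13.46.

Green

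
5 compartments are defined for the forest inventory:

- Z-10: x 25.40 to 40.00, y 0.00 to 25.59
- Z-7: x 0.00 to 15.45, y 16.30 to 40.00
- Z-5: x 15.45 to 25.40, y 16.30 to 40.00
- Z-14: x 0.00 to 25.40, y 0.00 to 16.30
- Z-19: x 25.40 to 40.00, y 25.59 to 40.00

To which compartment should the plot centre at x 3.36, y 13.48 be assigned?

The point has x = 3.36 and y = 13.48.
Only Z-14 satisfies 0.00 ≤ x ≤ 25.40 and 0.00 ≤ y ≤ 16.30.

Z-14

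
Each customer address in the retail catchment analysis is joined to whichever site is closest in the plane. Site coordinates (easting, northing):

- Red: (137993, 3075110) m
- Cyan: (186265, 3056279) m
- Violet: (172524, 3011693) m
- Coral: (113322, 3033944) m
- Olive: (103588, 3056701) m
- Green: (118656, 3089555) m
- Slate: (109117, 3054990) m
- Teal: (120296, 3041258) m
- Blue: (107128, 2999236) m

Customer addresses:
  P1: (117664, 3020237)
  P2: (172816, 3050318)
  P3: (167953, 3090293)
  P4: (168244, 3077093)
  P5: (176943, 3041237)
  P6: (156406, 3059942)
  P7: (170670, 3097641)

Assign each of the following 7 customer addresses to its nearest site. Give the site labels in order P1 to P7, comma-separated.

Coral, Cyan, Red, Cyan, Cyan, Red, Red

P1 → Coral (d²=206734813.00)
P2 → Cyan (d²=216409122.00)
P3 → Red (d²=1128125089.00)
P4 → Cyan (d²=757979037.00)
P5 → Cyan (d²=313161448.00)
P6 → Red (d²=569106793.00)
P7 → Red (d²=1575432290.00)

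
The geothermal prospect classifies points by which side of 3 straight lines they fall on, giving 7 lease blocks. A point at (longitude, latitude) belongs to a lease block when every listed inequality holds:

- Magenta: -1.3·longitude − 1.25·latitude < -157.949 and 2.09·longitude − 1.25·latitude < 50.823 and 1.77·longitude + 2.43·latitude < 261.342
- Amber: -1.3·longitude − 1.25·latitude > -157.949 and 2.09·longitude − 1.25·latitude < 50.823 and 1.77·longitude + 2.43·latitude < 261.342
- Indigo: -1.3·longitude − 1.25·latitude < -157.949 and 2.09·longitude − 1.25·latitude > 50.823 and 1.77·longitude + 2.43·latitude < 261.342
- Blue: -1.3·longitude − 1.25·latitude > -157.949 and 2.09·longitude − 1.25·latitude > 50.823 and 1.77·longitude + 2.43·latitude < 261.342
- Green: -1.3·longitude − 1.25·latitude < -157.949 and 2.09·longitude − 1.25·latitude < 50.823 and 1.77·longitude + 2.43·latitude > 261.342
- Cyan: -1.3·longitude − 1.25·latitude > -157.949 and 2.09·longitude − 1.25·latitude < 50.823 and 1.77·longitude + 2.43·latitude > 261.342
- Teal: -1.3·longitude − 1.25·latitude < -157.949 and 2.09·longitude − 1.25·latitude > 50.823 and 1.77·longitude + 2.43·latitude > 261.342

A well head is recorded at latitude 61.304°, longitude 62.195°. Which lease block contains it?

-1.3·62.195 − 1.25·61.304 = -157.483, which is > -157.949
2.09·62.195 − 1.25·61.304 = 53.358, which is > 50.823
1.77·62.195 + 2.43·61.304 = 259.054, which is < 261.342
This sign pattern matches Blue.

Blue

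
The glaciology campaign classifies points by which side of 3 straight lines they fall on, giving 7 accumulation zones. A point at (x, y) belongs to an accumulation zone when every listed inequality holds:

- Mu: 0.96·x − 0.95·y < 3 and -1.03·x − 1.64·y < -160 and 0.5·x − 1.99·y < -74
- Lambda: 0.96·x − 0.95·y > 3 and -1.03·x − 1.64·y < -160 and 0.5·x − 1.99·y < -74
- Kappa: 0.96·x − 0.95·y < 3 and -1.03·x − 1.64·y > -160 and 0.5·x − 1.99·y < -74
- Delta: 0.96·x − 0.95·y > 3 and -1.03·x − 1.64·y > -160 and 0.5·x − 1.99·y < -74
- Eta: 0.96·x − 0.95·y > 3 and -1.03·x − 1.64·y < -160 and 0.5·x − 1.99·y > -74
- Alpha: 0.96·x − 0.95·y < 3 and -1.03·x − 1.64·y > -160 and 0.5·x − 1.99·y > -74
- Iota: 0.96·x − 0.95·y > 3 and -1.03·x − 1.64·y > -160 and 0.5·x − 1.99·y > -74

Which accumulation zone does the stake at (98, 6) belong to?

Iota

0.96·98 − 0.95·6 = 88.380, which is > 3
-1.03·98 − 1.64·6 = -110.780, which is > -160
0.5·98 − 1.99·6 = 37.060, which is > -74
This sign pattern matches Iota.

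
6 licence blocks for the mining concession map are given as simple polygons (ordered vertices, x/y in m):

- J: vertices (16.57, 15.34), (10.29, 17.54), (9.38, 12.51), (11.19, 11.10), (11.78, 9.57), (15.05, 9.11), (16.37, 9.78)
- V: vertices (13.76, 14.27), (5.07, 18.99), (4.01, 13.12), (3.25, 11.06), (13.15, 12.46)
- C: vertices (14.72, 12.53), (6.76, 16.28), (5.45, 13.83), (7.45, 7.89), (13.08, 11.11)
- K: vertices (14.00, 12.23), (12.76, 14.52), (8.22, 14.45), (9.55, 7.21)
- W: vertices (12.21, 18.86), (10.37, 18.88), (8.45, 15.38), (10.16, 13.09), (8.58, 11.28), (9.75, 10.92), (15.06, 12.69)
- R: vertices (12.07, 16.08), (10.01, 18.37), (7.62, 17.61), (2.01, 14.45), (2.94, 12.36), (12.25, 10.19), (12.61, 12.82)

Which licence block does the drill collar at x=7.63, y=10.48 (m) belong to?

Cast a ray rightward from (7.63, 10.48). For each polygon, the edges (by vertex number in listed order) whose endpoints lie on opposite sides of y = 10.48, where each meets that height, and whether that is right or left of the point:
J: 4–5 at x≈11.429 (right), 7–1 at x≈16.395 (right) → 2 crossings.
V: no edge straddles that height → 0 crossings.
C: 3–4 at x≈6.578 (left), 4–5 at x≈11.978 (right) → 1 crossing.
K: 3–4 at x≈8.949 (right), 4–1 at x≈12.449 (right) → 2 crossings.
W: no edge straddles that height → 0 crossings.
R: 5–6 at x≈11.006 (right), 6–7 at x≈12.290 (right) → 2 crossings.
Only C has an odd count, so the point is inside C.

C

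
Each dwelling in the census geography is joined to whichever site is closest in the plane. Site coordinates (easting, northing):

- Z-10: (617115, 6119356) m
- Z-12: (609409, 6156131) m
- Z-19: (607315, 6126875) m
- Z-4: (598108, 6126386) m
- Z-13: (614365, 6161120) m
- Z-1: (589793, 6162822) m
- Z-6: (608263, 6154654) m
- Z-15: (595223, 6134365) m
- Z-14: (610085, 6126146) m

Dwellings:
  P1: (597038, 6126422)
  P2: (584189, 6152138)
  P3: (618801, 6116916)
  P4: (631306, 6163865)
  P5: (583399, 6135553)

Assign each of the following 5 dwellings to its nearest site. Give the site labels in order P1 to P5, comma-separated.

Z-4, Z-1, Z-10, Z-13, Z-15

P1 → Z-4 (d²=1146196.00)
P2 → Z-1 (d²=145552672.00)
P3 → Z-10 (d²=8796196.00)
P4 → Z-13 (d²=294532506.00)
P5 → Z-15 (d²=141218320.00)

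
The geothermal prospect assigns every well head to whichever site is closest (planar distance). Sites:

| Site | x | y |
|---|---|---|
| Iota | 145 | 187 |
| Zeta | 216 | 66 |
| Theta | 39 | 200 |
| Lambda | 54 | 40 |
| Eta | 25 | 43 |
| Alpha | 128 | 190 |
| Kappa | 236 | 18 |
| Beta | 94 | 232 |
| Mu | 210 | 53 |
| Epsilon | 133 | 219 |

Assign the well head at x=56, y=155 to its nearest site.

Theta

Squared distances to each site:
Iota: 8945.000; Zeta: 33521.000; Theta: 2314.000; Lambda: 13229.000; Eta: 13505.000; Alpha: 6409.000; Kappa: 51169.000; Beta: 7373.000; Mu: 34120.000; Epsilon: 10025.000.
Minimum at Theta.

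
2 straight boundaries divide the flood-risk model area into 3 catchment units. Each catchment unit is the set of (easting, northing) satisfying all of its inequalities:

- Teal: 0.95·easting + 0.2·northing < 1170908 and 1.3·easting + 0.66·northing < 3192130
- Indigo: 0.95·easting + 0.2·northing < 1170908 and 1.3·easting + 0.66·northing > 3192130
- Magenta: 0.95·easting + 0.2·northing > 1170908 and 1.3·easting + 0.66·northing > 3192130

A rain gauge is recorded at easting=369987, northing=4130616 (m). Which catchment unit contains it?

0.95·369987 + 0.2·4130616 = 1177610.850, which is > 1170908
1.3·369987 + 0.66·4130616 = 3207189.660, which is > 3192130
This sign pattern matches Magenta.

Magenta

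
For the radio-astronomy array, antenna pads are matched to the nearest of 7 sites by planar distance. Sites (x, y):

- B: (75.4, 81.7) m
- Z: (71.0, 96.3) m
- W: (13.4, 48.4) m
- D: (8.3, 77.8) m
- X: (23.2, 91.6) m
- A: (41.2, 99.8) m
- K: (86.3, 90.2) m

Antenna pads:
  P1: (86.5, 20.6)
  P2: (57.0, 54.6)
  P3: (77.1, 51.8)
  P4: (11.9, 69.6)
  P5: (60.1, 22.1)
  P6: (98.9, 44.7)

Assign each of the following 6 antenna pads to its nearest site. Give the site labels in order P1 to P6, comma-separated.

B, B, B, D, W, B

P1 → B (d²=3856.42)
P2 → B (d²=1072.97)
P3 → B (d²=896.90)
P4 → D (d²=80.20)
P5 → W (d²=2872.58)
P6 → B (d²=1921.25)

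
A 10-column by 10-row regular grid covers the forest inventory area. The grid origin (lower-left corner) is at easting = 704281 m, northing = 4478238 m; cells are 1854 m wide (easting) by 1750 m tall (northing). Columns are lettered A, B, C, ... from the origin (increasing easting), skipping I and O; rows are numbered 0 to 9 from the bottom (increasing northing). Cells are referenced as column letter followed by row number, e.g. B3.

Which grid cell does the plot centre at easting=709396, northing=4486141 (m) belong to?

C4

Column index: ⌊(709396 − 704281) / 1854⌋ = ⌊2.759⌋ = 2 → column C
Row offset from origin: ⌊(4486141 − 4478238) / 1750⌋ = ⌊4.516⌋ = 4 → row 4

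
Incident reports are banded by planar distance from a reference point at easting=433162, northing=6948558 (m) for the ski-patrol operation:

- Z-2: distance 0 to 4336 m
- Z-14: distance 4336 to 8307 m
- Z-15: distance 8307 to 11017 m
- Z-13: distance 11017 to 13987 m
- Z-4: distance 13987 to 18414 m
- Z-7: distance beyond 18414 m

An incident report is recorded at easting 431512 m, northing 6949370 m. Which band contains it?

Z-2

Distance = √((431512−433162)² + (6949370−6948558)²) = √(2722500.000 + 659344.000) = 1838.979 m.
0 ≤ 1838.979 < 4336 → Z-2.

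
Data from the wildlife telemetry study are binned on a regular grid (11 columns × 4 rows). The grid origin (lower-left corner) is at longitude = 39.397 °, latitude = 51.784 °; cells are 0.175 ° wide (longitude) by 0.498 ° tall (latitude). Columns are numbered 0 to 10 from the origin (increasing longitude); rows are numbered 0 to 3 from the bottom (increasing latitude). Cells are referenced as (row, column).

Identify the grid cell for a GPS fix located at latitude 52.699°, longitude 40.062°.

Column index: ⌊(40.062 − 39.397) / 0.175⌋ = ⌊3.800⌋ = 3
Row offset from origin: ⌊(52.699 − 51.784) / 0.498⌋ = ⌊1.837⌋ = 1 → row 1

(1, 3)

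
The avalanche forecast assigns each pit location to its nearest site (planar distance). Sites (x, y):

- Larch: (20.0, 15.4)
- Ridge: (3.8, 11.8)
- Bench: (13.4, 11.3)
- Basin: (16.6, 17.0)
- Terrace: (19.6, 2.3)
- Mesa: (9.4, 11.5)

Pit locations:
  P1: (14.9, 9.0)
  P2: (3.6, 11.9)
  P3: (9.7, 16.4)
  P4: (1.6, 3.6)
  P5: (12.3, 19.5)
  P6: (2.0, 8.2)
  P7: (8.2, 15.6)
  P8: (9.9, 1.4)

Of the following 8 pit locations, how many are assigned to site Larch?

0

P1 → Bench
P2 → Ridge
P3 → Mesa
P4 → Ridge
P5 → Basin
P6 → Ridge
P7 → Mesa
P8 → Terrace
0 of the 8 go to Larch.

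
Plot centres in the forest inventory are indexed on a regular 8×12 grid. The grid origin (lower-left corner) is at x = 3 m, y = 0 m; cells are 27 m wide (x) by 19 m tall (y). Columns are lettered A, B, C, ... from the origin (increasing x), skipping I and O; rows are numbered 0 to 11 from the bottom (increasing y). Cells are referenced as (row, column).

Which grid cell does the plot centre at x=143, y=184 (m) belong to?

(9, F)

Column index: ⌊(143 − 3) / 27⌋ = ⌊5.185⌋ = 5 → column F
Row offset from origin: ⌊(184 − 0) / 19⌋ = ⌊9.684⌋ = 9 → row 9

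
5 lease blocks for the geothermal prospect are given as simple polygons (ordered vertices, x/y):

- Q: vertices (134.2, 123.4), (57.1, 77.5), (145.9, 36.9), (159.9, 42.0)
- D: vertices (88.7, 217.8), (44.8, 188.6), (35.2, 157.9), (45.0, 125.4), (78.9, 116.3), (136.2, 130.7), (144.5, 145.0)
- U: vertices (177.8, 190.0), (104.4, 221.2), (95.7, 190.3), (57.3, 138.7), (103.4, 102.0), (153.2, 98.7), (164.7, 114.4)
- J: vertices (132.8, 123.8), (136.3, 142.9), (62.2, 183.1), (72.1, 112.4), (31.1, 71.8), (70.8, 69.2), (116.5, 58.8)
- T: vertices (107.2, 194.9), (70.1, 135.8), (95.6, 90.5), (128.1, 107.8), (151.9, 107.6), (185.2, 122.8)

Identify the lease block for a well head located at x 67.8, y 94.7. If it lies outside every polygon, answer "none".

Cast a ray rightward from (67.8, 94.7). For each polygon, the edges (by vertex number in listed order) whose endpoints lie on opposite sides of y = 94.7, where each meets that height, and whether that is right or left of the point:
Q: 1–2 at x≈85.99 (right), 4–1 at x≈143.26 (right) → 2 crossings.
D: no edge straddles that height → 0 crossings.
U: no edge straddles that height → 0 crossings.
J: 4–5 at x≈54.23 (left), 7–1 at x≈125.50 (right) → 1 crossing.
T: 2–3 at x≈93.24 (right), 3–4 at x≈103.49 (right) → 2 crossings.
Only J has an odd count, so the point is inside J.

J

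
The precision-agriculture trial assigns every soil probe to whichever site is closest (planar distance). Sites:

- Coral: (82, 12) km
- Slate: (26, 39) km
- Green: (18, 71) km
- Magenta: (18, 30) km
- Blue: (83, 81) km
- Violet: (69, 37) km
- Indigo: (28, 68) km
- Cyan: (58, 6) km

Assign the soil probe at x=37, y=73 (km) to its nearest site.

Indigo

Squared distances to each site:
Coral: 5746.000; Slate: 1277.000; Green: 365.000; Magenta: 2210.000; Blue: 2180.000; Violet: 2320.000; Indigo: 106.000; Cyan: 4930.000.
Minimum at Indigo.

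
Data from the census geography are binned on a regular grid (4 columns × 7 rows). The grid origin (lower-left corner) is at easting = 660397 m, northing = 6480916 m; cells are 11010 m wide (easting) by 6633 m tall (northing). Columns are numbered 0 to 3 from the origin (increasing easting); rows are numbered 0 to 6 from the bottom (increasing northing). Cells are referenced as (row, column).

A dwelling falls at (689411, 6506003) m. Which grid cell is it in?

(3, 2)

Column index: ⌊(689411 − 660397) / 11010⌋ = ⌊2.635⌋ = 2
Row offset from origin: ⌊(6506003 − 6480916) / 6633⌋ = ⌊3.782⌋ = 3 → row 3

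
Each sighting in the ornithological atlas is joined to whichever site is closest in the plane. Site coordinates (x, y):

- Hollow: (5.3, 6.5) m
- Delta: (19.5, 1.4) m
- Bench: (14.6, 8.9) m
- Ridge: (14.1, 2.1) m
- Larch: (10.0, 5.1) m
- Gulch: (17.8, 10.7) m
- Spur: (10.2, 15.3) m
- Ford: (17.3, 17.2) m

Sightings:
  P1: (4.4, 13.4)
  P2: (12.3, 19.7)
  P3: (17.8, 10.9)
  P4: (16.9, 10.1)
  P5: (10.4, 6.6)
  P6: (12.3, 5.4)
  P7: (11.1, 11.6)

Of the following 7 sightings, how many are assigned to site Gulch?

P1 → Spur
P2 → Spur
P3 → Gulch
P4 → Gulch
P5 → Larch
P6 → Larch
P7 → Spur
2 of the 7 go to Gulch.

2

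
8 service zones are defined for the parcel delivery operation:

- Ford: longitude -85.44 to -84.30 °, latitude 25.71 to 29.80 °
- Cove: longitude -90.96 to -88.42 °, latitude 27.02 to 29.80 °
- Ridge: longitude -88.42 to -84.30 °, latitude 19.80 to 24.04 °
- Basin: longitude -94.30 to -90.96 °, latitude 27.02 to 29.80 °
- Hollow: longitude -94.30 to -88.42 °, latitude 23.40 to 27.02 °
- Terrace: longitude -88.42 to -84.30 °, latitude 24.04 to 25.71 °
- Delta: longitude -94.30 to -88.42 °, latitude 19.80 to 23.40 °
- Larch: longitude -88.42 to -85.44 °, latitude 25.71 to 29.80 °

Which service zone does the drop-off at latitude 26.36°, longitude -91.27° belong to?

Hollow

The point has longitude = -91.27 and latitude = 26.36.
Only Hollow satisfies -94.30 ≤ longitude ≤ -88.42 and 23.40 ≤ latitude ≤ 27.02.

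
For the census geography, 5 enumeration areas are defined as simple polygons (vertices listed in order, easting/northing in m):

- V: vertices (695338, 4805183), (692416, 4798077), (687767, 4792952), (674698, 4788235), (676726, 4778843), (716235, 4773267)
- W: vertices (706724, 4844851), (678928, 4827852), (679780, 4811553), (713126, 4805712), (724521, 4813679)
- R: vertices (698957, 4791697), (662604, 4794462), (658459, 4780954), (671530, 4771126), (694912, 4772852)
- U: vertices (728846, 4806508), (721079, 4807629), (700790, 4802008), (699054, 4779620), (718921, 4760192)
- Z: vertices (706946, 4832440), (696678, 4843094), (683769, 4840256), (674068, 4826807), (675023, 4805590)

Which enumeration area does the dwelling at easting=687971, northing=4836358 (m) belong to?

Cast a ray rightward from (687971, 4836358). For each polygon, the edges (by vertex number in listed order) whose endpoints lie on opposite sides of northing = 4836358, where each meets that height, and whether that is right or left of the point:
V: no edge straddles that height → 0 crossings.
W: 1–2 at easting≈692836.6 (right), 5–1 at easting≈711572.9 (right) → 2 crossings.
R: no edge straddles that height → 0 crossings.
U: no edge straddles that height → 0 crossings.
Z: 1–2 at easting≈703170.0 (right), 3–4 at easting≈680957.3 (left) → 1 crossing.
Only Z has an odd count, so the point is inside Z.

Z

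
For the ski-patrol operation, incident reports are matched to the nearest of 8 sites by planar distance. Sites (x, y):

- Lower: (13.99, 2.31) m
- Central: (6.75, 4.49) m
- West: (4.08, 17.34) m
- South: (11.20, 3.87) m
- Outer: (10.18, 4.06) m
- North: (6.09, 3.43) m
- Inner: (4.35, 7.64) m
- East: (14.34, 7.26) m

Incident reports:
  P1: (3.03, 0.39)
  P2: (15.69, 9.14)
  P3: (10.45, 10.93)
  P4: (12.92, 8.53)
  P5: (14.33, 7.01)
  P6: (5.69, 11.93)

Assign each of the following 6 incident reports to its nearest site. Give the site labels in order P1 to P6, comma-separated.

P1 → North (d²=18.61)
P2 → East (d²=5.36)
P3 → East (d²=28.60)
P4 → East (d²=3.63)
P5 → East (d²=0.06)
P6 → Inner (d²=20.20)

North, East, East, East, East, Inner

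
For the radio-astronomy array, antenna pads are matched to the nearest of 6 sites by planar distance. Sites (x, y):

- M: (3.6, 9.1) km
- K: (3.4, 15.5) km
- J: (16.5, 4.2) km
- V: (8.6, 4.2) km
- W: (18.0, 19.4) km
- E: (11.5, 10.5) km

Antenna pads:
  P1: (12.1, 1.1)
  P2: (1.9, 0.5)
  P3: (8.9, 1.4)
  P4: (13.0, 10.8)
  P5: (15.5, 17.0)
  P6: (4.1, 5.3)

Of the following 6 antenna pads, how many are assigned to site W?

1

P1 → V
P2 → V
P3 → V
P4 → E
P5 → W
P6 → M
1 of the 6 goes to W.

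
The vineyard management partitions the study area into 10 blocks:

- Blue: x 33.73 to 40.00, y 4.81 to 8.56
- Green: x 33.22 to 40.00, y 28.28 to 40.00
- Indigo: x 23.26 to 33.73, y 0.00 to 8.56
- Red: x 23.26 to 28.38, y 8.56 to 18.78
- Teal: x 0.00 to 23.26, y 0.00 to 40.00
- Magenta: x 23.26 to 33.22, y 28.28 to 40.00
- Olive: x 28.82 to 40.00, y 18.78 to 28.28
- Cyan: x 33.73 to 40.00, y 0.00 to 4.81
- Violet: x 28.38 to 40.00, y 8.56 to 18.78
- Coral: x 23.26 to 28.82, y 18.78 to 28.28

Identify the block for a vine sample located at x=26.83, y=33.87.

The point has x = 26.83 and y = 33.87.
Only Magenta satisfies 23.26 ≤ x ≤ 33.22 and 28.28 ≤ y ≤ 40.00.

Magenta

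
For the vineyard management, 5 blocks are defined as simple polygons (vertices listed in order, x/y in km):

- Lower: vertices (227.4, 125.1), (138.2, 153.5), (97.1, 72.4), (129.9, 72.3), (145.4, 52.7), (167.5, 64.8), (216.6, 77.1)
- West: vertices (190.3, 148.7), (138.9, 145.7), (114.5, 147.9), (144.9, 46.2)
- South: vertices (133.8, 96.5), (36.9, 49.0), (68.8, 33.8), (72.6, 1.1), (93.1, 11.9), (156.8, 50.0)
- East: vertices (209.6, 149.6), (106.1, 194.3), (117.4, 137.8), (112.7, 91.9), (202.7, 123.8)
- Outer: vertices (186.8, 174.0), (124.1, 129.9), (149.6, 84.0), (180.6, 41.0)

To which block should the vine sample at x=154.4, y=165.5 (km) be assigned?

Cast a ray rightward from (154.4, 165.5). For each polygon, the edges (by vertex number in listed order) whose endpoints lie on opposite sides of y = 165.5, where each meets that height, and whether that is right or left of the point:
Lower: no edge straddles that height → 0 crossings.
West: no edge straddles that height → 0 crossings.
South: no edge straddles that height → 0 crossings.
East: 1–2 at x≈172.78 (right), 2–3 at x≈111.86 (left) → 1 crossing.
Outer: 1–2 at x≈174.71 (right), 4–1 at x≈186.40 (right) → 2 crossings.
Only East has an odd count, so the point is inside East.

East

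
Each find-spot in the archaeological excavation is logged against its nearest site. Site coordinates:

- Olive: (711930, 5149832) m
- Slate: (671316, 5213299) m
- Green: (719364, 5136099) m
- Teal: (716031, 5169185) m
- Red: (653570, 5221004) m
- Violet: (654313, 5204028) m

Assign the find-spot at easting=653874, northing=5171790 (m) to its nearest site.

Squared distances to each site:
Olive: 3852652900.000; Slate: 2027220445.000; Green: 5562787581.000; Teal: 3870278674.000; Red: 2422110212.000; Violet: 1039481365.000.
Minimum at Violet.

Violet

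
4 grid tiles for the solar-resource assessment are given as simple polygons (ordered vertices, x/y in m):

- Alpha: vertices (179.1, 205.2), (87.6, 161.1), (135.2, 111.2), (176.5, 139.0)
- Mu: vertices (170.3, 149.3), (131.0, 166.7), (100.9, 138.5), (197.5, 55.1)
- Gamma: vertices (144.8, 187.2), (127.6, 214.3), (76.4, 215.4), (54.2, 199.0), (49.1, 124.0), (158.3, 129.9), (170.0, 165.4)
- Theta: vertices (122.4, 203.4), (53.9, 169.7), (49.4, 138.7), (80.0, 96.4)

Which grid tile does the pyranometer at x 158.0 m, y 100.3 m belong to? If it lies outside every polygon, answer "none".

Mu

Cast a ray rightward from (158.0, 100.3). For each polygon, the edges (by vertex number in listed order) whose endpoints lie on opposite sides of y = 100.3, where each meets that height, and whether that is right or left of the point:
Alpha: no edge straddles that height → 0 crossings.
Mu: 3–4 at x≈145.15 (left), 4–1 at x≈184.45 (right) → 1 crossing.
Gamma: no edge straddles that height → 0 crossings.
Theta: 3–4 at x≈77.18 (left), 4–1 at x≈81.55 (left) → 0 crossings.
Only Mu has an odd count, so the point is inside Mu.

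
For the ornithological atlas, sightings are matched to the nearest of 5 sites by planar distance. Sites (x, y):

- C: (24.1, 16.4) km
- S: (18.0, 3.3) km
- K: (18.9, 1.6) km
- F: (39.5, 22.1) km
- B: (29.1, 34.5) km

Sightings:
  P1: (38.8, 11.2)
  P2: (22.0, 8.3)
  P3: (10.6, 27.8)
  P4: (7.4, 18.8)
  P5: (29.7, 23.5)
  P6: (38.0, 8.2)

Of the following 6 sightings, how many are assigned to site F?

2

P1 → F
P2 → S
P3 → C
P4 → C
P5 → C
P6 → F
2 of the 6 go to F.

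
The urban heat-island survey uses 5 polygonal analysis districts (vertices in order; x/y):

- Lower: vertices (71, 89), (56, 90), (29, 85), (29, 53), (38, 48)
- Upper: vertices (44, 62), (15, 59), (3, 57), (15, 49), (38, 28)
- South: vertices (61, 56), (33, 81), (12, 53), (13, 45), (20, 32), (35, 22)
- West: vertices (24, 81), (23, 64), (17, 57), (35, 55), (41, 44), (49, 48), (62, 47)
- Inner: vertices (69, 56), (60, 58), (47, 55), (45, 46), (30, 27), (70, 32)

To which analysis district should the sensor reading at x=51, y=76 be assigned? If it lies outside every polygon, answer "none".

Lower

Cast a ray rightward from (51, 76). For each polygon, the edges (by vertex number in listed order) whose endpoints lie on opposite sides of y = 76, where each meets that height, and whether that is right or left of the point:
Lower: 3–4 at x≈29.0 (left), 5–1 at x≈60.5 (right) → 1 crossing.
Upper: no edge straddles that height → 0 crossings.
South: 1–2 at x≈38.6 (left), 2–3 at x≈29.2 (left) → 0 crossings.
West: 1–2 at x≈23.7 (left), 7–1 at x≈29.6 (left) → 0 crossings.
Inner: no edge straddles that height → 0 crossings.
Only Lower has an odd count, so the point is inside Lower.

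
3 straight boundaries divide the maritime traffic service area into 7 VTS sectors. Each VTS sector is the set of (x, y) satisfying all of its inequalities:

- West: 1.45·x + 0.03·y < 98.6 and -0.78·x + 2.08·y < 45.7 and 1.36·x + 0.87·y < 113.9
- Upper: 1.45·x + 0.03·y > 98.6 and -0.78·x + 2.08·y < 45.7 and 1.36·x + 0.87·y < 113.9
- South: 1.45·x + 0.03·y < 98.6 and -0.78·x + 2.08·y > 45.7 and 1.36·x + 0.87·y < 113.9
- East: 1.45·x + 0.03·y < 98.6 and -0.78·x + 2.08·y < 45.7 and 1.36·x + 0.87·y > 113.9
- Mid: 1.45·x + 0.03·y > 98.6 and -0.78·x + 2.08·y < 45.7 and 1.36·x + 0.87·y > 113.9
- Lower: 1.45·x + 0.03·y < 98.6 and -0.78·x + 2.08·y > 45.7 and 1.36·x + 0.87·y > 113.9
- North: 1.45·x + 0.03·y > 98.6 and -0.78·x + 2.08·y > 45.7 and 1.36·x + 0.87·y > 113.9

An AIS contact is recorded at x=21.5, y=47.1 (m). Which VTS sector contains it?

South

1.45·21.5 + 0.03·47.1 = 32.588, which is < 98.6
-0.78·21.5 + 2.08·47.1 = 81.198, which is > 45.7
1.36·21.5 + 0.87·47.1 = 70.217, which is < 113.9
This sign pattern matches South.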